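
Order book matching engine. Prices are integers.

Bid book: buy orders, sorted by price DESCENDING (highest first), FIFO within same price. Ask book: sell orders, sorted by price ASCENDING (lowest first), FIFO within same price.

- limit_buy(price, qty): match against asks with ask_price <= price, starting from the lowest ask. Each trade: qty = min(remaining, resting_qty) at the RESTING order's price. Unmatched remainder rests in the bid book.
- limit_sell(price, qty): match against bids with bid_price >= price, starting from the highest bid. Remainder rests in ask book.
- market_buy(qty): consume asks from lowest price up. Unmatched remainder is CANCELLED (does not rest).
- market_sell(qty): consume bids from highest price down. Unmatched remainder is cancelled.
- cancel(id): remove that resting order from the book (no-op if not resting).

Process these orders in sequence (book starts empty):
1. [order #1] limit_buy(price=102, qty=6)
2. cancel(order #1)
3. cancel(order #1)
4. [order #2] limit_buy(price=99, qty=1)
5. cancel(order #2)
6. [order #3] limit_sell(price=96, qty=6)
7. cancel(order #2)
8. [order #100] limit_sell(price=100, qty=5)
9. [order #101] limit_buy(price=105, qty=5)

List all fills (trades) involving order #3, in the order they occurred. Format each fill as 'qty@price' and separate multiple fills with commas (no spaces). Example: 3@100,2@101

After op 1 [order #1] limit_buy(price=102, qty=6): fills=none; bids=[#1:6@102] asks=[-]
After op 2 cancel(order #1): fills=none; bids=[-] asks=[-]
After op 3 cancel(order #1): fills=none; bids=[-] asks=[-]
After op 4 [order #2] limit_buy(price=99, qty=1): fills=none; bids=[#2:1@99] asks=[-]
After op 5 cancel(order #2): fills=none; bids=[-] asks=[-]
After op 6 [order #3] limit_sell(price=96, qty=6): fills=none; bids=[-] asks=[#3:6@96]
After op 7 cancel(order #2): fills=none; bids=[-] asks=[#3:6@96]
After op 8 [order #100] limit_sell(price=100, qty=5): fills=none; bids=[-] asks=[#3:6@96 #100:5@100]
After op 9 [order #101] limit_buy(price=105, qty=5): fills=#101x#3:5@96; bids=[-] asks=[#3:1@96 #100:5@100]

Answer: 5@96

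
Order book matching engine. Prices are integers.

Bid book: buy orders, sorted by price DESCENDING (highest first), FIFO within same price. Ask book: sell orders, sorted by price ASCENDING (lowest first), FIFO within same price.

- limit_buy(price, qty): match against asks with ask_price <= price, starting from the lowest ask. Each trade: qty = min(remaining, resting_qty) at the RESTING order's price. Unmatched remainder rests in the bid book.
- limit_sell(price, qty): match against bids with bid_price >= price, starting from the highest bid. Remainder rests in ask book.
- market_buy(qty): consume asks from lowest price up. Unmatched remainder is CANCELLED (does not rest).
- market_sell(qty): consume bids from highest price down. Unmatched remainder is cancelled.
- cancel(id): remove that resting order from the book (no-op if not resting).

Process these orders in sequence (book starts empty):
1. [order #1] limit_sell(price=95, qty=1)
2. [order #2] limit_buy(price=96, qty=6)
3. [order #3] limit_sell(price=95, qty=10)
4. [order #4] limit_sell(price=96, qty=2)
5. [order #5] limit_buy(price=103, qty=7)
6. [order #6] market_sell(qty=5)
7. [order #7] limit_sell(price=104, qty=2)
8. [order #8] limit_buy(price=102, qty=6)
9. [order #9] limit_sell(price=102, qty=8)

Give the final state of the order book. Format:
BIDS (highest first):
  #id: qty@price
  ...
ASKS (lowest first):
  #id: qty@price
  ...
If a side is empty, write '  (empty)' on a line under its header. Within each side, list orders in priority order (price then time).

After op 1 [order #1] limit_sell(price=95, qty=1): fills=none; bids=[-] asks=[#1:1@95]
After op 2 [order #2] limit_buy(price=96, qty=6): fills=#2x#1:1@95; bids=[#2:5@96] asks=[-]
After op 3 [order #3] limit_sell(price=95, qty=10): fills=#2x#3:5@96; bids=[-] asks=[#3:5@95]
After op 4 [order #4] limit_sell(price=96, qty=2): fills=none; bids=[-] asks=[#3:5@95 #4:2@96]
After op 5 [order #5] limit_buy(price=103, qty=7): fills=#5x#3:5@95 #5x#4:2@96; bids=[-] asks=[-]
After op 6 [order #6] market_sell(qty=5): fills=none; bids=[-] asks=[-]
After op 7 [order #7] limit_sell(price=104, qty=2): fills=none; bids=[-] asks=[#7:2@104]
After op 8 [order #8] limit_buy(price=102, qty=6): fills=none; bids=[#8:6@102] asks=[#7:2@104]
After op 9 [order #9] limit_sell(price=102, qty=8): fills=#8x#9:6@102; bids=[-] asks=[#9:2@102 #7:2@104]

Answer: BIDS (highest first):
  (empty)
ASKS (lowest first):
  #9: 2@102
  #7: 2@104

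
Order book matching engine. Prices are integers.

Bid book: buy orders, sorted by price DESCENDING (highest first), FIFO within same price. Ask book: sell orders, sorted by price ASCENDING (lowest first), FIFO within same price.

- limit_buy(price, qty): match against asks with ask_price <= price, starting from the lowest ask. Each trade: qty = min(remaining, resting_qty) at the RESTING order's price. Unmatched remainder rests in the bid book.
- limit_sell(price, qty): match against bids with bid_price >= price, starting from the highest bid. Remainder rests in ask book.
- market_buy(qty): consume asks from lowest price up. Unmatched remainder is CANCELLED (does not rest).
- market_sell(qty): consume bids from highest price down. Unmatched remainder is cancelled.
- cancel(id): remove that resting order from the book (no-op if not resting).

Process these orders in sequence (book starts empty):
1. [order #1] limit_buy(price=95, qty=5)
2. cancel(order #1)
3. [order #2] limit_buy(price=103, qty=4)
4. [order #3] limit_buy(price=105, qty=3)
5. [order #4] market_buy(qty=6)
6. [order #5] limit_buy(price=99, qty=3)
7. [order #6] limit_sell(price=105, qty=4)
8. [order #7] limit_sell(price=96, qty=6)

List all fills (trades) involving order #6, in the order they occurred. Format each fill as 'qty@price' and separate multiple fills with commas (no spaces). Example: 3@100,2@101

Answer: 3@105

Derivation:
After op 1 [order #1] limit_buy(price=95, qty=5): fills=none; bids=[#1:5@95] asks=[-]
After op 2 cancel(order #1): fills=none; bids=[-] asks=[-]
After op 3 [order #2] limit_buy(price=103, qty=4): fills=none; bids=[#2:4@103] asks=[-]
After op 4 [order #3] limit_buy(price=105, qty=3): fills=none; bids=[#3:3@105 #2:4@103] asks=[-]
After op 5 [order #4] market_buy(qty=6): fills=none; bids=[#3:3@105 #2:4@103] asks=[-]
After op 6 [order #5] limit_buy(price=99, qty=3): fills=none; bids=[#3:3@105 #2:4@103 #5:3@99] asks=[-]
After op 7 [order #6] limit_sell(price=105, qty=4): fills=#3x#6:3@105; bids=[#2:4@103 #5:3@99] asks=[#6:1@105]
After op 8 [order #7] limit_sell(price=96, qty=6): fills=#2x#7:4@103 #5x#7:2@99; bids=[#5:1@99] asks=[#6:1@105]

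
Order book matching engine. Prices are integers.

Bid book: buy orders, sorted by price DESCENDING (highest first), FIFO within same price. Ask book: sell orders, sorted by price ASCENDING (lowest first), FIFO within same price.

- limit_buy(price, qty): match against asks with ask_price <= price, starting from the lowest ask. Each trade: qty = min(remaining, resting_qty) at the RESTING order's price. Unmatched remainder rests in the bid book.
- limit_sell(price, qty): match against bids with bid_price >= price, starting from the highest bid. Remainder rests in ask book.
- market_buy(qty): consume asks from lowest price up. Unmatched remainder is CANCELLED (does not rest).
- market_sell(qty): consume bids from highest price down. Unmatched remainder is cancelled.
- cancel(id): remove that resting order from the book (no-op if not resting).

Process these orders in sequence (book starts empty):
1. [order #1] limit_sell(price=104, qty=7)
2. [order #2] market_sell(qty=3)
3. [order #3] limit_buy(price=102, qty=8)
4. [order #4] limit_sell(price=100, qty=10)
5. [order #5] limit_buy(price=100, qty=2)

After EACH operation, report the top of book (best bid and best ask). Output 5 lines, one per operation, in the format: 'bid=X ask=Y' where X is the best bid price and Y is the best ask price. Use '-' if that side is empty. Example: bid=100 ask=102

Answer: bid=- ask=104
bid=- ask=104
bid=102 ask=104
bid=- ask=100
bid=- ask=104

Derivation:
After op 1 [order #1] limit_sell(price=104, qty=7): fills=none; bids=[-] asks=[#1:7@104]
After op 2 [order #2] market_sell(qty=3): fills=none; bids=[-] asks=[#1:7@104]
After op 3 [order #3] limit_buy(price=102, qty=8): fills=none; bids=[#3:8@102] asks=[#1:7@104]
After op 4 [order #4] limit_sell(price=100, qty=10): fills=#3x#4:8@102; bids=[-] asks=[#4:2@100 #1:7@104]
After op 5 [order #5] limit_buy(price=100, qty=2): fills=#5x#4:2@100; bids=[-] asks=[#1:7@104]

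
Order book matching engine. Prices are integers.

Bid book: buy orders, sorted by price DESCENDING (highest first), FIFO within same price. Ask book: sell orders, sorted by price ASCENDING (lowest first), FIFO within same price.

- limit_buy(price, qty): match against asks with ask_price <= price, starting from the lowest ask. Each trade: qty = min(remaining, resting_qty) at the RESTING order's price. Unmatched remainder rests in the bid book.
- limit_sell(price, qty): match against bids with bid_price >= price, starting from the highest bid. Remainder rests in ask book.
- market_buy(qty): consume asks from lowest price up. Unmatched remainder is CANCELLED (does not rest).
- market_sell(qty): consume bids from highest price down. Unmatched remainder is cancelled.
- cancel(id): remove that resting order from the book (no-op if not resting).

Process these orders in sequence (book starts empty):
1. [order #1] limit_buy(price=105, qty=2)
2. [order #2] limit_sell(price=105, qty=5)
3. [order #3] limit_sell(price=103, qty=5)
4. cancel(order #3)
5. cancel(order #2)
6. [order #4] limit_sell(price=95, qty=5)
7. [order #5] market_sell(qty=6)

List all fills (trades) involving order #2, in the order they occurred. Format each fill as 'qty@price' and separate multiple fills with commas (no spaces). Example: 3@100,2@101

Answer: 2@105

Derivation:
After op 1 [order #1] limit_buy(price=105, qty=2): fills=none; bids=[#1:2@105] asks=[-]
After op 2 [order #2] limit_sell(price=105, qty=5): fills=#1x#2:2@105; bids=[-] asks=[#2:3@105]
After op 3 [order #3] limit_sell(price=103, qty=5): fills=none; bids=[-] asks=[#3:5@103 #2:3@105]
After op 4 cancel(order #3): fills=none; bids=[-] asks=[#2:3@105]
After op 5 cancel(order #2): fills=none; bids=[-] asks=[-]
After op 6 [order #4] limit_sell(price=95, qty=5): fills=none; bids=[-] asks=[#4:5@95]
After op 7 [order #5] market_sell(qty=6): fills=none; bids=[-] asks=[#4:5@95]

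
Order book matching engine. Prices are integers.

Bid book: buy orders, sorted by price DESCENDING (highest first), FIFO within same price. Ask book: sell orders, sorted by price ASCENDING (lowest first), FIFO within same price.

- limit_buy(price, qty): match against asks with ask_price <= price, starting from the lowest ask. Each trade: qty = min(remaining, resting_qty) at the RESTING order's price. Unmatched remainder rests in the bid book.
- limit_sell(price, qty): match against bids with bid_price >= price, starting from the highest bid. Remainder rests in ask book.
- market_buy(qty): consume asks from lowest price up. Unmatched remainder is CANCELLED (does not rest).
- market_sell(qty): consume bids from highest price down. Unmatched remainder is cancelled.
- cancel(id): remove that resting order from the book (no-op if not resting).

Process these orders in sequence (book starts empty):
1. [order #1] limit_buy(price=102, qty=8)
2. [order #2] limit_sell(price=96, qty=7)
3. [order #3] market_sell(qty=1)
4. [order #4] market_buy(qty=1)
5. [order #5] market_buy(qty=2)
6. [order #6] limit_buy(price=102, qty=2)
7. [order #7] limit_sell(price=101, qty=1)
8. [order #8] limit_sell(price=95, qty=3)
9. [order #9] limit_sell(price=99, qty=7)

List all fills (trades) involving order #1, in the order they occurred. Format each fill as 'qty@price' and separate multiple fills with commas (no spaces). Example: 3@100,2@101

Answer: 7@102,1@102

Derivation:
After op 1 [order #1] limit_buy(price=102, qty=8): fills=none; bids=[#1:8@102] asks=[-]
After op 2 [order #2] limit_sell(price=96, qty=7): fills=#1x#2:7@102; bids=[#1:1@102] asks=[-]
After op 3 [order #3] market_sell(qty=1): fills=#1x#3:1@102; bids=[-] asks=[-]
After op 4 [order #4] market_buy(qty=1): fills=none; bids=[-] asks=[-]
After op 5 [order #5] market_buy(qty=2): fills=none; bids=[-] asks=[-]
After op 6 [order #6] limit_buy(price=102, qty=2): fills=none; bids=[#6:2@102] asks=[-]
After op 7 [order #7] limit_sell(price=101, qty=1): fills=#6x#7:1@102; bids=[#6:1@102] asks=[-]
After op 8 [order #8] limit_sell(price=95, qty=3): fills=#6x#8:1@102; bids=[-] asks=[#8:2@95]
After op 9 [order #9] limit_sell(price=99, qty=7): fills=none; bids=[-] asks=[#8:2@95 #9:7@99]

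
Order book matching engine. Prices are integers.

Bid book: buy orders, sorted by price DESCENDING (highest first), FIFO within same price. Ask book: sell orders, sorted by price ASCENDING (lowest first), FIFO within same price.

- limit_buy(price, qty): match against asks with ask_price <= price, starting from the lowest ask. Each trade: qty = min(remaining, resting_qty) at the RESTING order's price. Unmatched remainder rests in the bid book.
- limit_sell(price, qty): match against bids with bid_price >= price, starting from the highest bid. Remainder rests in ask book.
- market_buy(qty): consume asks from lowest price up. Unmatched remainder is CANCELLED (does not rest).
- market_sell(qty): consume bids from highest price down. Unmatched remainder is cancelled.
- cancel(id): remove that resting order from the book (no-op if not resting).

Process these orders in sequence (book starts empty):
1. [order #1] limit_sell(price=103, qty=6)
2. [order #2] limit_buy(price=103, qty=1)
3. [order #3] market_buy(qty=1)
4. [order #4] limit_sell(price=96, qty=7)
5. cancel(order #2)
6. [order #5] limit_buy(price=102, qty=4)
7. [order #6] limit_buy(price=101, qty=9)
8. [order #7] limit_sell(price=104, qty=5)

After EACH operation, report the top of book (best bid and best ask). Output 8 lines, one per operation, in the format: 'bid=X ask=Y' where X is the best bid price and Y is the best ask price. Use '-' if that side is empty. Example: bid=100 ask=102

After op 1 [order #1] limit_sell(price=103, qty=6): fills=none; bids=[-] asks=[#1:6@103]
After op 2 [order #2] limit_buy(price=103, qty=1): fills=#2x#1:1@103; bids=[-] asks=[#1:5@103]
After op 3 [order #3] market_buy(qty=1): fills=#3x#1:1@103; bids=[-] asks=[#1:4@103]
After op 4 [order #4] limit_sell(price=96, qty=7): fills=none; bids=[-] asks=[#4:7@96 #1:4@103]
After op 5 cancel(order #2): fills=none; bids=[-] asks=[#4:7@96 #1:4@103]
After op 6 [order #5] limit_buy(price=102, qty=4): fills=#5x#4:4@96; bids=[-] asks=[#4:3@96 #1:4@103]
After op 7 [order #6] limit_buy(price=101, qty=9): fills=#6x#4:3@96; bids=[#6:6@101] asks=[#1:4@103]
After op 8 [order #7] limit_sell(price=104, qty=5): fills=none; bids=[#6:6@101] asks=[#1:4@103 #7:5@104]

Answer: bid=- ask=103
bid=- ask=103
bid=- ask=103
bid=- ask=96
bid=- ask=96
bid=- ask=96
bid=101 ask=103
bid=101 ask=103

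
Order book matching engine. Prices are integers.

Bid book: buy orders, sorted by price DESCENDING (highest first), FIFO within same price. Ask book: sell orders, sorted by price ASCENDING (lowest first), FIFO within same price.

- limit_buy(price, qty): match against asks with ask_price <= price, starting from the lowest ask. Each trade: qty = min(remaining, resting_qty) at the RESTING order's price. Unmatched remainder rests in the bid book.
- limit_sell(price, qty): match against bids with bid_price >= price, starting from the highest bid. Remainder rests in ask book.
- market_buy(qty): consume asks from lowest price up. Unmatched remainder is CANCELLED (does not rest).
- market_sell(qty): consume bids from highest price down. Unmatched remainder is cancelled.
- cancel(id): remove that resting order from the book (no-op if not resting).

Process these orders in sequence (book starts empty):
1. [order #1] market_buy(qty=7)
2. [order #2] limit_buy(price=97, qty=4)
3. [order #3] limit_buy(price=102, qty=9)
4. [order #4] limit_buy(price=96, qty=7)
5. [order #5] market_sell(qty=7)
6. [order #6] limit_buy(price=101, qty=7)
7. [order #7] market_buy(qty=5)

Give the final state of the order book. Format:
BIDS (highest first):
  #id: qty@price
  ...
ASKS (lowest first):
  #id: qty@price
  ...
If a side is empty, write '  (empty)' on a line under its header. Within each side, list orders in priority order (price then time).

Answer: BIDS (highest first):
  #3: 2@102
  #6: 7@101
  #2: 4@97
  #4: 7@96
ASKS (lowest first):
  (empty)

Derivation:
After op 1 [order #1] market_buy(qty=7): fills=none; bids=[-] asks=[-]
After op 2 [order #2] limit_buy(price=97, qty=4): fills=none; bids=[#2:4@97] asks=[-]
After op 3 [order #3] limit_buy(price=102, qty=9): fills=none; bids=[#3:9@102 #2:4@97] asks=[-]
After op 4 [order #4] limit_buy(price=96, qty=7): fills=none; bids=[#3:9@102 #2:4@97 #4:7@96] asks=[-]
After op 5 [order #5] market_sell(qty=7): fills=#3x#5:7@102; bids=[#3:2@102 #2:4@97 #4:7@96] asks=[-]
After op 6 [order #6] limit_buy(price=101, qty=7): fills=none; bids=[#3:2@102 #6:7@101 #2:4@97 #4:7@96] asks=[-]
After op 7 [order #7] market_buy(qty=5): fills=none; bids=[#3:2@102 #6:7@101 #2:4@97 #4:7@96] asks=[-]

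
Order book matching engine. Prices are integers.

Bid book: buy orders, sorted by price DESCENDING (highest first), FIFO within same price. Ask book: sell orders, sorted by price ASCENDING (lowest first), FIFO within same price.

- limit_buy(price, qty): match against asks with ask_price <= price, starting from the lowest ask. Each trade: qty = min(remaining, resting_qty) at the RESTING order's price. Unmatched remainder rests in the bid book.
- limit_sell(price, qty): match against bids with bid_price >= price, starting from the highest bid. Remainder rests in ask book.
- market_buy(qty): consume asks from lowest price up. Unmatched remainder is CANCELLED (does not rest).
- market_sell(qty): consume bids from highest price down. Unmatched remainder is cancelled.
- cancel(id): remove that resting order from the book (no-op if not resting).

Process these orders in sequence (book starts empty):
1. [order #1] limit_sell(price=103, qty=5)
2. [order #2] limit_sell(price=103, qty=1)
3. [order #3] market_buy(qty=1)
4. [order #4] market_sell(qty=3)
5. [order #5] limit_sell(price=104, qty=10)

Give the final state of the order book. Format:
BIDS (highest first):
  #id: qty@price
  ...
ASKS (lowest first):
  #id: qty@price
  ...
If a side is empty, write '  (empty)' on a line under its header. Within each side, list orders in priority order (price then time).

Answer: BIDS (highest first):
  (empty)
ASKS (lowest first):
  #1: 4@103
  #2: 1@103
  #5: 10@104

Derivation:
After op 1 [order #1] limit_sell(price=103, qty=5): fills=none; bids=[-] asks=[#1:5@103]
After op 2 [order #2] limit_sell(price=103, qty=1): fills=none; bids=[-] asks=[#1:5@103 #2:1@103]
After op 3 [order #3] market_buy(qty=1): fills=#3x#1:1@103; bids=[-] asks=[#1:4@103 #2:1@103]
After op 4 [order #4] market_sell(qty=3): fills=none; bids=[-] asks=[#1:4@103 #2:1@103]
After op 5 [order #5] limit_sell(price=104, qty=10): fills=none; bids=[-] asks=[#1:4@103 #2:1@103 #5:10@104]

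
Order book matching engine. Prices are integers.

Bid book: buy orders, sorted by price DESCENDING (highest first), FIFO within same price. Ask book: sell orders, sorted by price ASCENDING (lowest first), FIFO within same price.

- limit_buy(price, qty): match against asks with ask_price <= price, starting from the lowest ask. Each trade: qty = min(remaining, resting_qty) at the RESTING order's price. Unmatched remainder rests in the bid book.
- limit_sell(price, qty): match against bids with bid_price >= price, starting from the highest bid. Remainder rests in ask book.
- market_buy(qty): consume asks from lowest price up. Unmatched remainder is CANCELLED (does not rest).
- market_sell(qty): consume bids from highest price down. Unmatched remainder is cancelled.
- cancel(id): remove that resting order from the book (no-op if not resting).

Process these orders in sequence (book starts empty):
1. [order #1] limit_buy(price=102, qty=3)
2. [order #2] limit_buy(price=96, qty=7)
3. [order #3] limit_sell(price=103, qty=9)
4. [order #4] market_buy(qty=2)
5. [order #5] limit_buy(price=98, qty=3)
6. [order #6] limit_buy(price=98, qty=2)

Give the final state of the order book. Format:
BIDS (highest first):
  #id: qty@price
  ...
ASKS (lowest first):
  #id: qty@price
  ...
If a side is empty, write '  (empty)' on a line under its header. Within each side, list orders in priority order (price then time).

Answer: BIDS (highest first):
  #1: 3@102
  #5: 3@98
  #6: 2@98
  #2: 7@96
ASKS (lowest first):
  #3: 7@103

Derivation:
After op 1 [order #1] limit_buy(price=102, qty=3): fills=none; bids=[#1:3@102] asks=[-]
After op 2 [order #2] limit_buy(price=96, qty=7): fills=none; bids=[#1:3@102 #2:7@96] asks=[-]
After op 3 [order #3] limit_sell(price=103, qty=9): fills=none; bids=[#1:3@102 #2:7@96] asks=[#3:9@103]
After op 4 [order #4] market_buy(qty=2): fills=#4x#3:2@103; bids=[#1:3@102 #2:7@96] asks=[#3:7@103]
After op 5 [order #5] limit_buy(price=98, qty=3): fills=none; bids=[#1:3@102 #5:3@98 #2:7@96] asks=[#3:7@103]
After op 6 [order #6] limit_buy(price=98, qty=2): fills=none; bids=[#1:3@102 #5:3@98 #6:2@98 #2:7@96] asks=[#3:7@103]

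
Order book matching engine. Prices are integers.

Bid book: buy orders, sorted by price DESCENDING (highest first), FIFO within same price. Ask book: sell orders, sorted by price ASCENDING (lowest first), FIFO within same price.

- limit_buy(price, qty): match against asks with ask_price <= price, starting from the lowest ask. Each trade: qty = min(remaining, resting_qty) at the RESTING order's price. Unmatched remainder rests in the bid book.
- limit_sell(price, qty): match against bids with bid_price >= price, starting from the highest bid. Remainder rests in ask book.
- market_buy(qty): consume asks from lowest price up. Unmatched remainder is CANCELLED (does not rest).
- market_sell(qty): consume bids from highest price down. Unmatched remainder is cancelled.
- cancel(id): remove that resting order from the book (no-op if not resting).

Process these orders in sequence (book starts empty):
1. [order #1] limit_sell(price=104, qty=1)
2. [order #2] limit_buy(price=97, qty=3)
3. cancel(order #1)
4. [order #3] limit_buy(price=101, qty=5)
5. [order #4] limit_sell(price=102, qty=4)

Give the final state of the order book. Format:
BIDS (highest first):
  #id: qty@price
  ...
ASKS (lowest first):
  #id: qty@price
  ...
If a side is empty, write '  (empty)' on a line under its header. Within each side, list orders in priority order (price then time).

After op 1 [order #1] limit_sell(price=104, qty=1): fills=none; bids=[-] asks=[#1:1@104]
After op 2 [order #2] limit_buy(price=97, qty=3): fills=none; bids=[#2:3@97] asks=[#1:1@104]
After op 3 cancel(order #1): fills=none; bids=[#2:3@97] asks=[-]
After op 4 [order #3] limit_buy(price=101, qty=5): fills=none; bids=[#3:5@101 #2:3@97] asks=[-]
After op 5 [order #4] limit_sell(price=102, qty=4): fills=none; bids=[#3:5@101 #2:3@97] asks=[#4:4@102]

Answer: BIDS (highest first):
  #3: 5@101
  #2: 3@97
ASKS (lowest first):
  #4: 4@102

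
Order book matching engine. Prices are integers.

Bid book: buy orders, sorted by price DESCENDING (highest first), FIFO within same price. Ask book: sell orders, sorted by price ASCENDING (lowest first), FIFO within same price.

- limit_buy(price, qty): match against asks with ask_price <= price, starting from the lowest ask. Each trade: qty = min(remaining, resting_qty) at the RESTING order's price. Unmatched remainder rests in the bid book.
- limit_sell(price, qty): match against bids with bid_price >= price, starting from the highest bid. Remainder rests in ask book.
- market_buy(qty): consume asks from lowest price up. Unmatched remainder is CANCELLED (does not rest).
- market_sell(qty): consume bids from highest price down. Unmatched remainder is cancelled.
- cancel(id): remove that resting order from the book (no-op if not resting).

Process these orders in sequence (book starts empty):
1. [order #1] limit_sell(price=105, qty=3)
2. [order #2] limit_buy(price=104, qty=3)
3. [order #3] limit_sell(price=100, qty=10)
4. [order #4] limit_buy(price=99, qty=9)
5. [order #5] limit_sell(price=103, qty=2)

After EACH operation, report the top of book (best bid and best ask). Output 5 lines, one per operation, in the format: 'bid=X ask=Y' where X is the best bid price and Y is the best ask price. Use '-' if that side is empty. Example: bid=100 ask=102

Answer: bid=- ask=105
bid=104 ask=105
bid=- ask=100
bid=99 ask=100
bid=99 ask=100

Derivation:
After op 1 [order #1] limit_sell(price=105, qty=3): fills=none; bids=[-] asks=[#1:3@105]
After op 2 [order #2] limit_buy(price=104, qty=3): fills=none; bids=[#2:3@104] asks=[#1:3@105]
After op 3 [order #3] limit_sell(price=100, qty=10): fills=#2x#3:3@104; bids=[-] asks=[#3:7@100 #1:3@105]
After op 4 [order #4] limit_buy(price=99, qty=9): fills=none; bids=[#4:9@99] asks=[#3:7@100 #1:3@105]
After op 5 [order #5] limit_sell(price=103, qty=2): fills=none; bids=[#4:9@99] asks=[#3:7@100 #5:2@103 #1:3@105]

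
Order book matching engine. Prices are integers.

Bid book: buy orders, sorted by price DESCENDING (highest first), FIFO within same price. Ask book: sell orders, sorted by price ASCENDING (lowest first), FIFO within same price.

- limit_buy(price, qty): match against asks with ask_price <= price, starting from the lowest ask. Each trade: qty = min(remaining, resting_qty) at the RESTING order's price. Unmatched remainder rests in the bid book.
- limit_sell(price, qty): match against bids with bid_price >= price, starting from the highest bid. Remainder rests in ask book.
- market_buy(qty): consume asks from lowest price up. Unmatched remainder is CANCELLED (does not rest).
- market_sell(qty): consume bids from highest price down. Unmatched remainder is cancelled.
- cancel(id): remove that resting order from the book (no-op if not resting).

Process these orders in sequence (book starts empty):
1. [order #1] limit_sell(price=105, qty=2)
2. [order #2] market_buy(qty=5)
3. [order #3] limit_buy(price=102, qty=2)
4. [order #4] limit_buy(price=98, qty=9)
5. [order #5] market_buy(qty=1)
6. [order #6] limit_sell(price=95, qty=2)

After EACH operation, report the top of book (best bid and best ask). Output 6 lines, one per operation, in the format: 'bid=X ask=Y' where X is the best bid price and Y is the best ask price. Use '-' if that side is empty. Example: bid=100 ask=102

Answer: bid=- ask=105
bid=- ask=-
bid=102 ask=-
bid=102 ask=-
bid=102 ask=-
bid=98 ask=-

Derivation:
After op 1 [order #1] limit_sell(price=105, qty=2): fills=none; bids=[-] asks=[#1:2@105]
After op 2 [order #2] market_buy(qty=5): fills=#2x#1:2@105; bids=[-] asks=[-]
After op 3 [order #3] limit_buy(price=102, qty=2): fills=none; bids=[#3:2@102] asks=[-]
After op 4 [order #4] limit_buy(price=98, qty=9): fills=none; bids=[#3:2@102 #4:9@98] asks=[-]
After op 5 [order #5] market_buy(qty=1): fills=none; bids=[#3:2@102 #4:9@98] asks=[-]
After op 6 [order #6] limit_sell(price=95, qty=2): fills=#3x#6:2@102; bids=[#4:9@98] asks=[-]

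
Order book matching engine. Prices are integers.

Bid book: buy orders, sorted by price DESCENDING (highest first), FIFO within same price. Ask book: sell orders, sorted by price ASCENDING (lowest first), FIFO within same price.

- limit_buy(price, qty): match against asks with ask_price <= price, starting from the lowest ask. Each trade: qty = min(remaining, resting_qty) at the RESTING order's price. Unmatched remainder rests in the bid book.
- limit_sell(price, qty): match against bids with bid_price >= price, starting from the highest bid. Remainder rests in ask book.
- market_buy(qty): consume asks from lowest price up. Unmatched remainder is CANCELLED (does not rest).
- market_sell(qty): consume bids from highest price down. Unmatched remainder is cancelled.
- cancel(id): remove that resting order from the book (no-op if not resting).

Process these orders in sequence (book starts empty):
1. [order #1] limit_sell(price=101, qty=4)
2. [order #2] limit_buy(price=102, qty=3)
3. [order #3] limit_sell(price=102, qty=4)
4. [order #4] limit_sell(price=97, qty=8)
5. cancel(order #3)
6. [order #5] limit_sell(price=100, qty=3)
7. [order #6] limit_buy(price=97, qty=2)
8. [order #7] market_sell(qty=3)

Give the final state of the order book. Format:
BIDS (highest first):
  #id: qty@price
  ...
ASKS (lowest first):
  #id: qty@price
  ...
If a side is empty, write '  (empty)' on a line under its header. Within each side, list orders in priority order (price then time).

Answer: BIDS (highest first):
  (empty)
ASKS (lowest first):
  #4: 6@97
  #5: 3@100
  #1: 1@101

Derivation:
After op 1 [order #1] limit_sell(price=101, qty=4): fills=none; bids=[-] asks=[#1:4@101]
After op 2 [order #2] limit_buy(price=102, qty=3): fills=#2x#1:3@101; bids=[-] asks=[#1:1@101]
After op 3 [order #3] limit_sell(price=102, qty=4): fills=none; bids=[-] asks=[#1:1@101 #3:4@102]
After op 4 [order #4] limit_sell(price=97, qty=8): fills=none; bids=[-] asks=[#4:8@97 #1:1@101 #3:4@102]
After op 5 cancel(order #3): fills=none; bids=[-] asks=[#4:8@97 #1:1@101]
After op 6 [order #5] limit_sell(price=100, qty=3): fills=none; bids=[-] asks=[#4:8@97 #5:3@100 #1:1@101]
After op 7 [order #6] limit_buy(price=97, qty=2): fills=#6x#4:2@97; bids=[-] asks=[#4:6@97 #5:3@100 #1:1@101]
After op 8 [order #7] market_sell(qty=3): fills=none; bids=[-] asks=[#4:6@97 #5:3@100 #1:1@101]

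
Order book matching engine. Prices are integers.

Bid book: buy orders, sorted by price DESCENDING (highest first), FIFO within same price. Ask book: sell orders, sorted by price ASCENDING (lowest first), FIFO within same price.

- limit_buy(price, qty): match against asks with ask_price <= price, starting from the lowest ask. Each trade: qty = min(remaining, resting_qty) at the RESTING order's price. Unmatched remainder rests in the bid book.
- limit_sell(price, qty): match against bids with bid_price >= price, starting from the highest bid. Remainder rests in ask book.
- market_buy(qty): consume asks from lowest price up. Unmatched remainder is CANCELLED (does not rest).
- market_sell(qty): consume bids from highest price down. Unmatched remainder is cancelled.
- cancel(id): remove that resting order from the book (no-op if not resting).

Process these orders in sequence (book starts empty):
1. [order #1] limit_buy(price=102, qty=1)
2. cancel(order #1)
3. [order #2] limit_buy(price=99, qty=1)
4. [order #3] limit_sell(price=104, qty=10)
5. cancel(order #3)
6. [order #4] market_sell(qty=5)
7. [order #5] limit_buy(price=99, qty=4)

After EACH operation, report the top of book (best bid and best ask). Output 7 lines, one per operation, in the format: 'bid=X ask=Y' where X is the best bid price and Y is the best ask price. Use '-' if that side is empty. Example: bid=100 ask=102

Answer: bid=102 ask=-
bid=- ask=-
bid=99 ask=-
bid=99 ask=104
bid=99 ask=-
bid=- ask=-
bid=99 ask=-

Derivation:
After op 1 [order #1] limit_buy(price=102, qty=1): fills=none; bids=[#1:1@102] asks=[-]
After op 2 cancel(order #1): fills=none; bids=[-] asks=[-]
After op 3 [order #2] limit_buy(price=99, qty=1): fills=none; bids=[#2:1@99] asks=[-]
After op 4 [order #3] limit_sell(price=104, qty=10): fills=none; bids=[#2:1@99] asks=[#3:10@104]
After op 5 cancel(order #3): fills=none; bids=[#2:1@99] asks=[-]
After op 6 [order #4] market_sell(qty=5): fills=#2x#4:1@99; bids=[-] asks=[-]
After op 7 [order #5] limit_buy(price=99, qty=4): fills=none; bids=[#5:4@99] asks=[-]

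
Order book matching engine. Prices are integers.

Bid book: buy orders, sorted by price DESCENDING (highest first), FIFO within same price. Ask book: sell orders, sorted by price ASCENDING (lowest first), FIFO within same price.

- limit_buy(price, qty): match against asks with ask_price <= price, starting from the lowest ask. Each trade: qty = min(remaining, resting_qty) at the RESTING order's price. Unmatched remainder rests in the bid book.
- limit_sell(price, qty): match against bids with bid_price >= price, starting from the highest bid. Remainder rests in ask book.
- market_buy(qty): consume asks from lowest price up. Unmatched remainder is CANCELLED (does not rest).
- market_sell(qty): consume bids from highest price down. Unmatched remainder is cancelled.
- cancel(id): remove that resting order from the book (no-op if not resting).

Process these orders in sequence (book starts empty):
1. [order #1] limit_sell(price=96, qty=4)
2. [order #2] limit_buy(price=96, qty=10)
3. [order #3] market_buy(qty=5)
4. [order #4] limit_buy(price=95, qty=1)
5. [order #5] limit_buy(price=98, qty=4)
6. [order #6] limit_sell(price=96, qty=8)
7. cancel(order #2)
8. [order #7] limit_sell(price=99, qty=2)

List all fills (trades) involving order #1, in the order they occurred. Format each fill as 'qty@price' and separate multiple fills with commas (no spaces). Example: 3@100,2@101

After op 1 [order #1] limit_sell(price=96, qty=4): fills=none; bids=[-] asks=[#1:4@96]
After op 2 [order #2] limit_buy(price=96, qty=10): fills=#2x#1:4@96; bids=[#2:6@96] asks=[-]
After op 3 [order #3] market_buy(qty=5): fills=none; bids=[#2:6@96] asks=[-]
After op 4 [order #4] limit_buy(price=95, qty=1): fills=none; bids=[#2:6@96 #4:1@95] asks=[-]
After op 5 [order #5] limit_buy(price=98, qty=4): fills=none; bids=[#5:4@98 #2:6@96 #4:1@95] asks=[-]
After op 6 [order #6] limit_sell(price=96, qty=8): fills=#5x#6:4@98 #2x#6:4@96; bids=[#2:2@96 #4:1@95] asks=[-]
After op 7 cancel(order #2): fills=none; bids=[#4:1@95] asks=[-]
After op 8 [order #7] limit_sell(price=99, qty=2): fills=none; bids=[#4:1@95] asks=[#7:2@99]

Answer: 4@96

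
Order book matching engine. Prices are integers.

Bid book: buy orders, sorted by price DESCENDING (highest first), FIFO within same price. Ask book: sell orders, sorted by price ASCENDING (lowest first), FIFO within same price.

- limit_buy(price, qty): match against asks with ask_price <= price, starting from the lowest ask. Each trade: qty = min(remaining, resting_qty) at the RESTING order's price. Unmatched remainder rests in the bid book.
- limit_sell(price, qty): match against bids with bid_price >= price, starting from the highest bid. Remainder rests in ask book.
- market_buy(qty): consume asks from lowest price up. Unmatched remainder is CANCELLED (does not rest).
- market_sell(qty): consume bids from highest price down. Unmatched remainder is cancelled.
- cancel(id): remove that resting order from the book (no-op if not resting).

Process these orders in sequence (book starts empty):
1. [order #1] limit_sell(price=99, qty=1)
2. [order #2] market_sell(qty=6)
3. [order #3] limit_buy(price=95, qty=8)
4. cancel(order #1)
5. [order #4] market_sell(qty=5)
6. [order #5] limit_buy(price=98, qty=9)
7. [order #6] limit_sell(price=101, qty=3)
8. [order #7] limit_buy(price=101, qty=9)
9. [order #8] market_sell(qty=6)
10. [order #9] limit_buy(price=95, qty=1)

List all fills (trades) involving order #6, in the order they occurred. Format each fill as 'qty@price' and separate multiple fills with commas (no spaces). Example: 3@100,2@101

After op 1 [order #1] limit_sell(price=99, qty=1): fills=none; bids=[-] asks=[#1:1@99]
After op 2 [order #2] market_sell(qty=6): fills=none; bids=[-] asks=[#1:1@99]
After op 3 [order #3] limit_buy(price=95, qty=8): fills=none; bids=[#3:8@95] asks=[#1:1@99]
After op 4 cancel(order #1): fills=none; bids=[#3:8@95] asks=[-]
After op 5 [order #4] market_sell(qty=5): fills=#3x#4:5@95; bids=[#3:3@95] asks=[-]
After op 6 [order #5] limit_buy(price=98, qty=9): fills=none; bids=[#5:9@98 #3:3@95] asks=[-]
After op 7 [order #6] limit_sell(price=101, qty=3): fills=none; bids=[#5:9@98 #3:3@95] asks=[#6:3@101]
After op 8 [order #7] limit_buy(price=101, qty=9): fills=#7x#6:3@101; bids=[#7:6@101 #5:9@98 #3:3@95] asks=[-]
After op 9 [order #8] market_sell(qty=6): fills=#7x#8:6@101; bids=[#5:9@98 #3:3@95] asks=[-]
After op 10 [order #9] limit_buy(price=95, qty=1): fills=none; bids=[#5:9@98 #3:3@95 #9:1@95] asks=[-]

Answer: 3@101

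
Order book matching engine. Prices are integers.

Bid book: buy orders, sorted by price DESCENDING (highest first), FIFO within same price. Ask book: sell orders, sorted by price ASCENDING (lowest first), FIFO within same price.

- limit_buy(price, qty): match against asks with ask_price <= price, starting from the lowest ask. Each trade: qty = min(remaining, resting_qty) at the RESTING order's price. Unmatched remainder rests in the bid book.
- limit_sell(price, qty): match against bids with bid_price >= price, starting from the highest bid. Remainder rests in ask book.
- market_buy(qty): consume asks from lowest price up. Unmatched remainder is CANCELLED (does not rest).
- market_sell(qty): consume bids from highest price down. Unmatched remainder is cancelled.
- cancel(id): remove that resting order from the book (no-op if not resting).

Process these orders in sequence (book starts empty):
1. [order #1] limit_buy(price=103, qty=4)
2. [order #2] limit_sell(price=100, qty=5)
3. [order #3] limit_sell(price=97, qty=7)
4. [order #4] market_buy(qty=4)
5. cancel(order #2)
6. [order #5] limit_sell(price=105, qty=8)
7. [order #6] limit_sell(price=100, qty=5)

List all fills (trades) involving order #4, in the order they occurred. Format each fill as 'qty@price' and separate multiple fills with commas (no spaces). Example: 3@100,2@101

Answer: 4@97

Derivation:
After op 1 [order #1] limit_buy(price=103, qty=4): fills=none; bids=[#1:4@103] asks=[-]
After op 2 [order #2] limit_sell(price=100, qty=5): fills=#1x#2:4@103; bids=[-] asks=[#2:1@100]
After op 3 [order #3] limit_sell(price=97, qty=7): fills=none; bids=[-] asks=[#3:7@97 #2:1@100]
After op 4 [order #4] market_buy(qty=4): fills=#4x#3:4@97; bids=[-] asks=[#3:3@97 #2:1@100]
After op 5 cancel(order #2): fills=none; bids=[-] asks=[#3:3@97]
After op 6 [order #5] limit_sell(price=105, qty=8): fills=none; bids=[-] asks=[#3:3@97 #5:8@105]
After op 7 [order #6] limit_sell(price=100, qty=5): fills=none; bids=[-] asks=[#3:3@97 #6:5@100 #5:8@105]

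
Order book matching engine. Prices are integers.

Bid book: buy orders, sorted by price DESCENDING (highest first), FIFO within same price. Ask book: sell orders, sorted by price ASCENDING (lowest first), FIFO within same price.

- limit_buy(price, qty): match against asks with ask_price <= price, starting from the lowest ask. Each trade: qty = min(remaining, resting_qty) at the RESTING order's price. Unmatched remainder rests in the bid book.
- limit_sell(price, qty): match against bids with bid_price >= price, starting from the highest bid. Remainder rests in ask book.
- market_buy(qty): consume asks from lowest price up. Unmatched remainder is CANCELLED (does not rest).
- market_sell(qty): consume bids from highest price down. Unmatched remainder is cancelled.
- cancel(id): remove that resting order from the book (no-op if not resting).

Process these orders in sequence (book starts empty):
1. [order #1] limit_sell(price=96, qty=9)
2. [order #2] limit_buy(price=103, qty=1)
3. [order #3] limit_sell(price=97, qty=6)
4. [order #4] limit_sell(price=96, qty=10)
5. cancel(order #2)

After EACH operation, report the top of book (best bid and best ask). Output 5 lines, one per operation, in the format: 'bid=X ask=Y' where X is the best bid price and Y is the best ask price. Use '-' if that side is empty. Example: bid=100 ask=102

After op 1 [order #1] limit_sell(price=96, qty=9): fills=none; bids=[-] asks=[#1:9@96]
After op 2 [order #2] limit_buy(price=103, qty=1): fills=#2x#1:1@96; bids=[-] asks=[#1:8@96]
After op 3 [order #3] limit_sell(price=97, qty=6): fills=none; bids=[-] asks=[#1:8@96 #3:6@97]
After op 4 [order #4] limit_sell(price=96, qty=10): fills=none; bids=[-] asks=[#1:8@96 #4:10@96 #3:6@97]
After op 5 cancel(order #2): fills=none; bids=[-] asks=[#1:8@96 #4:10@96 #3:6@97]

Answer: bid=- ask=96
bid=- ask=96
bid=- ask=96
bid=- ask=96
bid=- ask=96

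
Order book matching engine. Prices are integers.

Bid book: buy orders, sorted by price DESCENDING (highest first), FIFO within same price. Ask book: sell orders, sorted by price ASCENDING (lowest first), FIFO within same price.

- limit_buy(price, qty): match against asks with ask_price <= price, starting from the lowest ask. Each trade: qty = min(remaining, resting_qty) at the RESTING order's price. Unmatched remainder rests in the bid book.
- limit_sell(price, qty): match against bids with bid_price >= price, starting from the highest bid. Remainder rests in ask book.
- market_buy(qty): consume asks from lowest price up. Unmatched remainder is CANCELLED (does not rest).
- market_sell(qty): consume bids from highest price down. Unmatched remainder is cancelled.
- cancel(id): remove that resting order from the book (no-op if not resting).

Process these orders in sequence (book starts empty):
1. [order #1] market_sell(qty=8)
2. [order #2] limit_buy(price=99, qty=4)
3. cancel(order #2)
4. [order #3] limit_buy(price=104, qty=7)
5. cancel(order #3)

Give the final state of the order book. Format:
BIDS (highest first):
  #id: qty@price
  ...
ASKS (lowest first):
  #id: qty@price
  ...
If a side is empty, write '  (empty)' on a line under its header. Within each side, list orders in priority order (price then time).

After op 1 [order #1] market_sell(qty=8): fills=none; bids=[-] asks=[-]
After op 2 [order #2] limit_buy(price=99, qty=4): fills=none; bids=[#2:4@99] asks=[-]
After op 3 cancel(order #2): fills=none; bids=[-] asks=[-]
After op 4 [order #3] limit_buy(price=104, qty=7): fills=none; bids=[#3:7@104] asks=[-]
After op 5 cancel(order #3): fills=none; bids=[-] asks=[-]

Answer: BIDS (highest first):
  (empty)
ASKS (lowest first):
  (empty)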